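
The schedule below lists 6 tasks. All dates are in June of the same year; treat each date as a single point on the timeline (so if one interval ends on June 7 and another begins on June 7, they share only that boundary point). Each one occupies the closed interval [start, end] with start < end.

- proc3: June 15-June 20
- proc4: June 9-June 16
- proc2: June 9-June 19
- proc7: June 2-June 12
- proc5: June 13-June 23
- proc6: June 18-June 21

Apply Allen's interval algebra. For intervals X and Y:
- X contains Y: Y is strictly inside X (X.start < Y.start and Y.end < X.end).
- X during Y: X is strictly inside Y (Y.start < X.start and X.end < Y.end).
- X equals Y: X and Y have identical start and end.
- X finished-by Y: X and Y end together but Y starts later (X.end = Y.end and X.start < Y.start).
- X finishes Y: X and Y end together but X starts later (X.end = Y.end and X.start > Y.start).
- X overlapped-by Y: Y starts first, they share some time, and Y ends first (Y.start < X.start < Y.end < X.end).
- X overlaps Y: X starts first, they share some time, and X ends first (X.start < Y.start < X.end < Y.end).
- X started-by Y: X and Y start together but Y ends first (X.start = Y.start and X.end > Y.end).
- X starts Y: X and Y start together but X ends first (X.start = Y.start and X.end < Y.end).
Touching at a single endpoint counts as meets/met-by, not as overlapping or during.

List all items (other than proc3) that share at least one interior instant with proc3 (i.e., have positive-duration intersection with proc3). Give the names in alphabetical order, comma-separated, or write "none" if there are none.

Target proc3 = [June 15, June 20].
proc2 [June 9, June 19] → overlaps → yes.
proc4 [June 9, June 16] → overlaps → yes.
proc5 [June 13, June 23] → contains → yes.
proc6 [June 18, June 21] → overlapped-by → yes.
proc7 [June 2, June 12] → before → no.
Result: proc2, proc4, proc5, proc6.

proc2, proc4, proc5, proc6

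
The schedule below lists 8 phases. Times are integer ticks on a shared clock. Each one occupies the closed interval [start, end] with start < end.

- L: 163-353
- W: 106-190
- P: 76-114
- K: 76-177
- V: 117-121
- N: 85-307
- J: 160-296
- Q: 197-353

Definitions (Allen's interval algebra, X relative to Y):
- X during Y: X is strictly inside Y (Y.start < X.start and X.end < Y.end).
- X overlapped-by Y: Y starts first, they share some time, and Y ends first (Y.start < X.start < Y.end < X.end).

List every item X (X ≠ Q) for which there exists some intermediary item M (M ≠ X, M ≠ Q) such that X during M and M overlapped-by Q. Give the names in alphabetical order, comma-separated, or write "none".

Target Q = [197, 353].
Intermediaries M with M overlapped-by Q: none.
Union: none.

none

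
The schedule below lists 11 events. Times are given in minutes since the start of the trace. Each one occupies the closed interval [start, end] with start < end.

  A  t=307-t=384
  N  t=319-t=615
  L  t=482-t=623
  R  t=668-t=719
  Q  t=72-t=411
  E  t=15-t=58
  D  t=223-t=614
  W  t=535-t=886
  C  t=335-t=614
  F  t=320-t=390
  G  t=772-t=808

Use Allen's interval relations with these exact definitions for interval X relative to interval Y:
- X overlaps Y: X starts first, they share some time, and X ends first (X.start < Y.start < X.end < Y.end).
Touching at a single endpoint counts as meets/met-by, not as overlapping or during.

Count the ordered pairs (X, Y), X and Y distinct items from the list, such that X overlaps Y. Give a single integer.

Checking all 110 ordered pairs for relation 'overlaps'; matching pairs in alphabetical order:
(A, C): A overlaps C ✓
(A, F): A overlaps F ✓
(A, N): A overlaps N ✓
(C, L): C overlaps L ✓
(C, W): C overlaps W ✓
(D, L): D overlaps L ✓
(D, N): D overlaps N ✓
(D, W): D overlaps W ✓
(F, C): F overlaps C ✓
(L, W): L overlaps W ✓
(N, L): N overlaps L ✓
(N, W): N overlaps W ✓
(Q, C): Q overlaps C ✓
(Q, D): Q overlaps D ✓
(Q, N): Q overlaps N ✓
Count: 15.

15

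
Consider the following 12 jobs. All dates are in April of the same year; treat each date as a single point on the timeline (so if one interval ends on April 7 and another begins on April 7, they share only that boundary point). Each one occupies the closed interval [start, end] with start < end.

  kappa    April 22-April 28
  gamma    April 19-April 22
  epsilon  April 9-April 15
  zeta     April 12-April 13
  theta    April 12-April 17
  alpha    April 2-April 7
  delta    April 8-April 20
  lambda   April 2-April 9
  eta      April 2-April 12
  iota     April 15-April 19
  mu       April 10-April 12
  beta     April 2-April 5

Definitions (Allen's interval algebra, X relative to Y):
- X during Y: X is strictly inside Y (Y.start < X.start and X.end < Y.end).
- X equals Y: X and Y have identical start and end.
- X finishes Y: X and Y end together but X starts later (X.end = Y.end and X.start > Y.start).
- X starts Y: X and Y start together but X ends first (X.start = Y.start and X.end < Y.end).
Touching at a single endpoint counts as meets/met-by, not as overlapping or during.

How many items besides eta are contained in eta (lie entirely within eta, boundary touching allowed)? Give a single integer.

4

Target eta = [April 2, April 12].
alpha [April 2, April 7] → starts → counts.
beta [April 2, April 5] → starts → counts.
delta [April 8, April 20] → overlapped-by → no.
epsilon [April 9, April 15] → overlapped-by → no.
gamma [April 19, April 22] → after → no.
iota [April 15, April 19] → after → no.
kappa [April 22, April 28] → after → no.
lambda [April 2, April 9] → starts → counts.
mu [April 10, April 12] → finishes → counts.
theta [April 12, April 17] → met-by → no.
zeta [April 12, April 13] → met-by → no.
Total: 4.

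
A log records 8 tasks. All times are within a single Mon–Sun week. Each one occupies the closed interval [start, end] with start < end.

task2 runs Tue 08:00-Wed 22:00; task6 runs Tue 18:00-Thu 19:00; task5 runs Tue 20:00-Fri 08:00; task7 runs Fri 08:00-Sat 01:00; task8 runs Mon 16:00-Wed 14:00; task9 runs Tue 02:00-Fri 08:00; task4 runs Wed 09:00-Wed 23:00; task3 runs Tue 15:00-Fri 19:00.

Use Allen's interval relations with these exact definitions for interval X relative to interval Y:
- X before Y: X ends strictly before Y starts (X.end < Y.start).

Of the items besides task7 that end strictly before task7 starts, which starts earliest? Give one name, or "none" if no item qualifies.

task8

Target task7 = [Fri 08:00, Sat 01:00].
task2 [Tue 08:00, Wed 22:00] → before → candidate.
task3 [Tue 15:00, Fri 19:00] → overlaps → excluded.
task4 [Wed 09:00, Wed 23:00] → before → candidate.
task5 [Tue 20:00, Fri 08:00] → meets → excluded.
task6 [Tue 18:00, Thu 19:00] → before → candidate.
task8 [Mon 16:00, Wed 14:00] → before → candidate.
task9 [Tue 02:00, Fri 08:00] → meets → excluded.
Among candidates, earliest start is Mon 16:00 → task8.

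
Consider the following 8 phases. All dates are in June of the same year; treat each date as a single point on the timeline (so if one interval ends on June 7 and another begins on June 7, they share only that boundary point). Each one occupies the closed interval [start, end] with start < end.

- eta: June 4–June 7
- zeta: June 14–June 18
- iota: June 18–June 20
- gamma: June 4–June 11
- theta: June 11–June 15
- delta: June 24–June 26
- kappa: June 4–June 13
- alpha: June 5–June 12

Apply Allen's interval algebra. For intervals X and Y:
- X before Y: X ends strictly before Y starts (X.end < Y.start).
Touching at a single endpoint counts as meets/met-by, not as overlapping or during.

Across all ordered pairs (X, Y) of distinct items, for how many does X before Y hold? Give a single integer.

Checking all 56 ordered pairs for relation 'before'; matching pairs in alphabetical order:
(alpha, delta): alpha before delta ✓
(alpha, iota): alpha before iota ✓
(alpha, zeta): alpha before zeta ✓
(eta, delta): eta before delta ✓
(eta, iota): eta before iota ✓
(eta, theta): eta before theta ✓
(eta, zeta): eta before zeta ✓
(gamma, delta): gamma before delta ✓
(gamma, iota): gamma before iota ✓
(gamma, zeta): gamma before zeta ✓
(iota, delta): iota before delta ✓
(kappa, delta): kappa before delta ✓
(kappa, iota): kappa before iota ✓
(kappa, zeta): kappa before zeta ✓
(theta, delta): theta before delta ✓
(theta, iota): theta before iota ✓
(zeta, delta): zeta before delta ✓
Count: 17.

17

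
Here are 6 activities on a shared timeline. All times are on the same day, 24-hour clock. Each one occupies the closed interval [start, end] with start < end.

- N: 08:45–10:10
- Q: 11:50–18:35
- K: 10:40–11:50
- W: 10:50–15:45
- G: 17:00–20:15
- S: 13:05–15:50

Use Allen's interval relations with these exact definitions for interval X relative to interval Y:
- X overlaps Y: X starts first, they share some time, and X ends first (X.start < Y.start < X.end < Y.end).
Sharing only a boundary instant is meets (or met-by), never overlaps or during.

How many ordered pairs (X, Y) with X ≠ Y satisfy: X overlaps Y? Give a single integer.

4

Checking all 30 ordered pairs for relation 'overlaps'; matching pairs in alphabetical order:
(K, W): K overlaps W ✓
(Q, G): Q overlaps G ✓
(W, Q): W overlaps Q ✓
(W, S): W overlaps S ✓
Count: 4.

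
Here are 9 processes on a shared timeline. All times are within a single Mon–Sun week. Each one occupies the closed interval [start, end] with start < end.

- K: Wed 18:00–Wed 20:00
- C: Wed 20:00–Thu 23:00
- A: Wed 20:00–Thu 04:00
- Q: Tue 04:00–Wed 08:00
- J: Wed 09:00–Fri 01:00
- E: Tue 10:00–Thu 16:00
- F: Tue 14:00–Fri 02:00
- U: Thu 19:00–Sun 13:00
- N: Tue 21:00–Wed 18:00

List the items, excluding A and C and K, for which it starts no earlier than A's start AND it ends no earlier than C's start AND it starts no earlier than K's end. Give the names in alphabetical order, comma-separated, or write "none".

U

Conditions: its start is no earlier than A's start (X.start >= Wed 20:00) AND its end is no earlier than C's start (X.end >= Wed 20:00) AND its start is no earlier than K's end (X.start >= Wed 20:00).
E: start Tue 10:00 >= Wed 20:00? ✗; end Thu 16:00 >= Wed 20:00? ✓; start Tue 10:00 >= Wed 20:00? ✗ → no.
F: start Tue 14:00 >= Wed 20:00? ✗; end Fri 02:00 >= Wed 20:00? ✓; start Tue 14:00 >= Wed 20:00? ✗ → no.
J: start Wed 09:00 >= Wed 20:00? ✗; end Fri 01:00 >= Wed 20:00? ✓; start Wed 09:00 >= Wed 20:00? ✗ → no.
N: start Tue 21:00 >= Wed 20:00? ✗; end Wed 18:00 >= Wed 20:00? ✗; start Tue 21:00 >= Wed 20:00? ✗ → no.
Q: start Tue 04:00 >= Wed 20:00? ✗; end Wed 08:00 >= Wed 20:00? ✗; start Tue 04:00 >= Wed 20:00? ✗ → no.
U: start Thu 19:00 >= Wed 20:00? ✓; end Sun 13:00 >= Wed 20:00? ✓; start Thu 19:00 >= Wed 20:00? ✓ → yes.
Result: U.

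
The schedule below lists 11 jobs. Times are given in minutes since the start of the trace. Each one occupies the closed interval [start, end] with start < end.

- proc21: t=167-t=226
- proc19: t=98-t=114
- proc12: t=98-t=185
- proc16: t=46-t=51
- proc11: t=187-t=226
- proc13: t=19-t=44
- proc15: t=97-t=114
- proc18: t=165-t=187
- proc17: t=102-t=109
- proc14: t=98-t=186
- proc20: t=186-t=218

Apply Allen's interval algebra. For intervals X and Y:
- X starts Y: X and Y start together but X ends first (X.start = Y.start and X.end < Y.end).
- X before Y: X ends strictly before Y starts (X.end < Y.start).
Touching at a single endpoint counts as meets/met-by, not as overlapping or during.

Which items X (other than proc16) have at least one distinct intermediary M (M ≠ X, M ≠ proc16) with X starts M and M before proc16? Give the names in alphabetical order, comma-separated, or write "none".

Target proc16 = [t=46, t=51].
Intermediaries M with M before proc16: proc13.
Via proc13 — items with X starts proc13: none.
Union: none.

none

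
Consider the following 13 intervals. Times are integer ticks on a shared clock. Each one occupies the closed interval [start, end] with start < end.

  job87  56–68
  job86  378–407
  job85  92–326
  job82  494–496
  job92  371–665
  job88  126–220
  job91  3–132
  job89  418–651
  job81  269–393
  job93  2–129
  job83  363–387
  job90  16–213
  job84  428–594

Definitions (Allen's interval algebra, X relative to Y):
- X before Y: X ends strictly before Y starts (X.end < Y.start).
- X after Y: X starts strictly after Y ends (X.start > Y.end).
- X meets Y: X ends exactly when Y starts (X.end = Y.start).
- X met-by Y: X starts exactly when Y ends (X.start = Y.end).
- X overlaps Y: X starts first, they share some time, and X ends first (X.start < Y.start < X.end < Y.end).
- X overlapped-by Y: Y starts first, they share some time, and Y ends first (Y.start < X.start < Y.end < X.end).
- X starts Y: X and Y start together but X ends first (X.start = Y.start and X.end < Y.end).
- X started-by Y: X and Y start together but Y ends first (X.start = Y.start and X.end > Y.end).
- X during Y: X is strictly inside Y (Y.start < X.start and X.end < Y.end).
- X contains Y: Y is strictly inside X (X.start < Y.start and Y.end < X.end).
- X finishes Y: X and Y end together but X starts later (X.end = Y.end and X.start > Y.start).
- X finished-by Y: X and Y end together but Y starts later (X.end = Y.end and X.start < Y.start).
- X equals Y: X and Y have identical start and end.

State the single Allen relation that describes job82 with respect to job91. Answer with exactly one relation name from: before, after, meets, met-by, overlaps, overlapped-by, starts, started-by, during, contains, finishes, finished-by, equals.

job82 = [494, 496]; job91 = [3, 132].
Compare endpoints: job82.start > job91.start, job82.start > job91.end, job82.end > job91.start, job82.end > job91.end.
That pattern is 'after'.

after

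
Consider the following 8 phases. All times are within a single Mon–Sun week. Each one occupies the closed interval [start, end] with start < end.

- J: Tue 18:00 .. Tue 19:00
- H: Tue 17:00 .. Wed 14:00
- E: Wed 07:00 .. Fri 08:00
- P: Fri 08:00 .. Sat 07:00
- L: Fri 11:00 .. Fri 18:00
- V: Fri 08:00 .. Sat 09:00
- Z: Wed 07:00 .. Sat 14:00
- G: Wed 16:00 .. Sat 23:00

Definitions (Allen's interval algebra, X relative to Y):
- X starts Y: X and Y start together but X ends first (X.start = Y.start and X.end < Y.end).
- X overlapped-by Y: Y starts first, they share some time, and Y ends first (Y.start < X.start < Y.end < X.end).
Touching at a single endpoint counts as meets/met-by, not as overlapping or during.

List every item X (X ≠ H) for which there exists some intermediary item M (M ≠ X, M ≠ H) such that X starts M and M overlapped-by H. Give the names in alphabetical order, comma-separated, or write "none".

Target H = [Tue 17:00, Wed 14:00].
Intermediaries M with M overlapped-by H: E, Z.
Via E — items with X starts E: none.
Via Z — items with X starts Z: E.
Union: E.

E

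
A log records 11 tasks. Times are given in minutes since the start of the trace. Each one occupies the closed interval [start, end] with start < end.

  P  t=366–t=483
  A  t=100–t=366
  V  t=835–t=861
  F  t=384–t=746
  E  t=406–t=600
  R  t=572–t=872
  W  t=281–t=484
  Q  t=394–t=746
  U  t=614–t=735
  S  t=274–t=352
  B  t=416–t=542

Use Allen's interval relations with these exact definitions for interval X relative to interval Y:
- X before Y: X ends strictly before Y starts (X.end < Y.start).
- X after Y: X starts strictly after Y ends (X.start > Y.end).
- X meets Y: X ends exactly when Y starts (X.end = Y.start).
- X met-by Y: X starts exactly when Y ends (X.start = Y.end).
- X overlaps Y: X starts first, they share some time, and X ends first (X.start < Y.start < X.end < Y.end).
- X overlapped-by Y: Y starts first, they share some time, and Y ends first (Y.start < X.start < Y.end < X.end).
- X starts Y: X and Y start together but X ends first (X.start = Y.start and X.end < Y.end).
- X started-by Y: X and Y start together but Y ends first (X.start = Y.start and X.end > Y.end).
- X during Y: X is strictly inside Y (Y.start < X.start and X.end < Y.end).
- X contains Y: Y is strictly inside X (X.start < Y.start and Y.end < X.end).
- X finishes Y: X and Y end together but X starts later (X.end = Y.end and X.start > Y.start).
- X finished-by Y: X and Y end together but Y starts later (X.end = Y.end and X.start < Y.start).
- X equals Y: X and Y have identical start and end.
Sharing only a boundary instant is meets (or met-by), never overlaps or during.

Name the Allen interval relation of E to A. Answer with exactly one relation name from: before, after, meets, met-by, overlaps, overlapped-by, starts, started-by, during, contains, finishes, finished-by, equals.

after

E = [t=406, t=600]; A = [t=100, t=366].
Compare endpoints: E.start > A.start, E.start > A.end, E.end > A.start, E.end > A.end.
That pattern is 'after'.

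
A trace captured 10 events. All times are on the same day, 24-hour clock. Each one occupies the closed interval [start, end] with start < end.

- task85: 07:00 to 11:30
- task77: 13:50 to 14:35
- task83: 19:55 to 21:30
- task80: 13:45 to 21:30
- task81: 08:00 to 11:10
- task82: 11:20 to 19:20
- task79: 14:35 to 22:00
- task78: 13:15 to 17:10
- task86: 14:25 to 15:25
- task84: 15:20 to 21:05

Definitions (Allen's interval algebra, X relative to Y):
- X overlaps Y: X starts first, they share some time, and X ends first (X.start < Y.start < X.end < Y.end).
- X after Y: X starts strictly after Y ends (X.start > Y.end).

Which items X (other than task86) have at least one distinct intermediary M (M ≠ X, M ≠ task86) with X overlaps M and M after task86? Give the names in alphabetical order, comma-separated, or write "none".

task84

Target task86 = [14:25, 15:25].
Intermediaries M with M after task86: task83.
Via task83 — items with X overlaps task83: task84.
Union: task84.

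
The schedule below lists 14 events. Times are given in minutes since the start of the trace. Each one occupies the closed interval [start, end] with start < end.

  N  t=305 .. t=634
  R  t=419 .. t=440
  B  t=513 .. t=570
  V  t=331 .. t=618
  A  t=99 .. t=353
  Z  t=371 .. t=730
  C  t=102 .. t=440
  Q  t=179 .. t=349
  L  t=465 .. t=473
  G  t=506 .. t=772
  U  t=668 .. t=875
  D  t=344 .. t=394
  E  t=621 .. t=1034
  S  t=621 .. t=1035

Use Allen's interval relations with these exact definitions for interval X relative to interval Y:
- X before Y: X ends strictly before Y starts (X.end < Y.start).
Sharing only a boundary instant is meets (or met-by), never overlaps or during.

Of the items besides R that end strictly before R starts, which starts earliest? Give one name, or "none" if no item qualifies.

A

Target R = [t=419, t=440].
A [t=99, t=353] → before → candidate.
B [t=513, t=570] → after → excluded.
C [t=102, t=440] → finished-by → excluded.
D [t=344, t=394] → before → candidate.
E [t=621, t=1034] → after → excluded.
G [t=506, t=772] → after → excluded.
L [t=465, t=473] → after → excluded.
N [t=305, t=634] → contains → excluded.
Q [t=179, t=349] → before → candidate.
S [t=621, t=1035] → after → excluded.
U [t=668, t=875] → after → excluded.
V [t=331, t=618] → contains → excluded.
Z [t=371, t=730] → contains → excluded.
Among candidates, earliest start is t=99 → A.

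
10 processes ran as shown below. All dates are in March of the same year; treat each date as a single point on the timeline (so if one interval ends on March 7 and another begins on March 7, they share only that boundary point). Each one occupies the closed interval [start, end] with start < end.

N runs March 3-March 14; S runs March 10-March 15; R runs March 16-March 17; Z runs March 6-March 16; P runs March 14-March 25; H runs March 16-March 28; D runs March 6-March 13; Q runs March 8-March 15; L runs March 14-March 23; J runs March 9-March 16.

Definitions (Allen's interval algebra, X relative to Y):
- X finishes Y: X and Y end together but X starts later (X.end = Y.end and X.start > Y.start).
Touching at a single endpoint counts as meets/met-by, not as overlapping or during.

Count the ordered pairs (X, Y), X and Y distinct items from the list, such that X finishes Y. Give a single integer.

Checking all 90 ordered pairs for relation 'finishes'; matching pairs in alphabetical order:
(J, Z): J finishes Z ✓
(S, Q): S finishes Q ✓
Count: 2.

2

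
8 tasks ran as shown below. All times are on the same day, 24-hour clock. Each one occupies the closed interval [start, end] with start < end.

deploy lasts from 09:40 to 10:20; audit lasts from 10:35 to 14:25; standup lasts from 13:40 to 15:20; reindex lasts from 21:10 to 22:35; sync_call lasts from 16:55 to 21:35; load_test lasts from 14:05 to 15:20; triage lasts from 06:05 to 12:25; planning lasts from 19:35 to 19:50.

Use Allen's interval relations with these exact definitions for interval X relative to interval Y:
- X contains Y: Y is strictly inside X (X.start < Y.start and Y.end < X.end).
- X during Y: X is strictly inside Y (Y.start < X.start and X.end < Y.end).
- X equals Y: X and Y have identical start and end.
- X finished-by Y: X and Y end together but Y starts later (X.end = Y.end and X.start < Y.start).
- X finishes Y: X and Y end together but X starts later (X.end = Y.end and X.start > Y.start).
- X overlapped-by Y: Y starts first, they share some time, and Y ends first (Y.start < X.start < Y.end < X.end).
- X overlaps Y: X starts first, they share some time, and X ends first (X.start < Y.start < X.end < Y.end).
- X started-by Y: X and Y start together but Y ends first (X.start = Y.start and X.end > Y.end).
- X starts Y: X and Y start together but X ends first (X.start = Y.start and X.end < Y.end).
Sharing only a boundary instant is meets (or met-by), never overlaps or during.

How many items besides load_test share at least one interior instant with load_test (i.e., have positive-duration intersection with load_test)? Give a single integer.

Target load_test = [14:05, 15:20].
audit [10:35, 14:25] → overlaps → counts.
deploy [09:40, 10:20] → before → no.
planning [19:35, 19:50] → after → no.
reindex [21:10, 22:35] → after → no.
standup [13:40, 15:20] → finished-by → counts.
sync_call [16:55, 21:35] → after → no.
triage [06:05, 12:25] → before → no.
Total: 2.

2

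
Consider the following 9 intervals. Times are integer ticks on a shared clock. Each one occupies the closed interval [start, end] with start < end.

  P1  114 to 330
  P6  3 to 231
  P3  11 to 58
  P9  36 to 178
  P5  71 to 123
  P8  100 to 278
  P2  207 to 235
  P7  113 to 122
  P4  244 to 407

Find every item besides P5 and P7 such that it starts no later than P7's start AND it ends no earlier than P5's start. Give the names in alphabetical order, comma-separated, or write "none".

P6, P8, P9

Conditions: its start is no later than P7's start (X.start <= 113) AND its end is no earlier than P5's start (X.end >= 71).
P1: start 114 <= 113? ✗; end 330 >= 71? ✓ → no.
P2: start 207 <= 113? ✗; end 235 >= 71? ✓ → no.
P3: start 11 <= 113? ✓; end 58 >= 71? ✗ → no.
P4: start 244 <= 113? ✗; end 407 >= 71? ✓ → no.
P6: start 3 <= 113? ✓; end 231 >= 71? ✓ → yes.
P8: start 100 <= 113? ✓; end 278 >= 71? ✓ → yes.
P9: start 36 <= 113? ✓; end 178 >= 71? ✓ → yes.
Result: P6, P8, P9.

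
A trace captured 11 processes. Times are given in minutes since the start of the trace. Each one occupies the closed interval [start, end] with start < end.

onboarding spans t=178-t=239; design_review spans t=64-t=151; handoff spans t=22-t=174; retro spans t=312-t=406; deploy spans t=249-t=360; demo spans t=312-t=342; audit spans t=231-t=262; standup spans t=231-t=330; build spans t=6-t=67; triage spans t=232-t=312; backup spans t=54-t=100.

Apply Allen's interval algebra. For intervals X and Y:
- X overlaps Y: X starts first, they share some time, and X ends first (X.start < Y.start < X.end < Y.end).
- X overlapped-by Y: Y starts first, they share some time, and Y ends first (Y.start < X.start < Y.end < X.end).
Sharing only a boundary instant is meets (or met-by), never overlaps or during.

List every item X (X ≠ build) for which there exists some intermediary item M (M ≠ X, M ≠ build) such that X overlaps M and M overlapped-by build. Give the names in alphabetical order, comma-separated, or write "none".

backup

Target build = [t=6, t=67].
Intermediaries M with M overlapped-by build: backup, design_review, handoff.
Via backup — items with X overlaps backup: none.
Via design_review — items with X overlaps design_review: backup.
Via handoff — items with X overlaps handoff: none.
Union: backup.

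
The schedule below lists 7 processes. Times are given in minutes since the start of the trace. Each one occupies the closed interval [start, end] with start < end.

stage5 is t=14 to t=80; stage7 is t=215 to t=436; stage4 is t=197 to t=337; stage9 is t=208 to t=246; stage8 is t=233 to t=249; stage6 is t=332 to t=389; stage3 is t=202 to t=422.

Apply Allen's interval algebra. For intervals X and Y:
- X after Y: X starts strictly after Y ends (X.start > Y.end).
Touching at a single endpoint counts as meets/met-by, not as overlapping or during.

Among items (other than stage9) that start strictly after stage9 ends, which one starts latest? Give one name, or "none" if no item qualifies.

Target stage9 = [t=208, t=246].
stage3 [t=202, t=422] → contains → excluded.
stage4 [t=197, t=337] → contains → excluded.
stage5 [t=14, t=80] → before → excluded.
stage6 [t=332, t=389] → after → candidate.
stage7 [t=215, t=436] → overlapped-by → excluded.
stage8 [t=233, t=249] → overlapped-by → excluded.
Among candidates, latest start is t=332 → stage6.

stage6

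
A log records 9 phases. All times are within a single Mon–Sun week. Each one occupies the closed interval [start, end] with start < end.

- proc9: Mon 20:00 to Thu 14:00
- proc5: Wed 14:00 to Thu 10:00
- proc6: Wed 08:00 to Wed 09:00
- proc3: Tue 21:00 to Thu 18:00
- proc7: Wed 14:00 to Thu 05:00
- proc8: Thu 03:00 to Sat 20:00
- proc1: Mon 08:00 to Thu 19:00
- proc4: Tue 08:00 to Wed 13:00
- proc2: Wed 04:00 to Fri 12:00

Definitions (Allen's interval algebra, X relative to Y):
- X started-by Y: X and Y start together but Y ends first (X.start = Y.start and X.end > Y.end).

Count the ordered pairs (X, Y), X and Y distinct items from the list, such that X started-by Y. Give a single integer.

Checking all 72 ordered pairs for relation 'started-by'; matching pairs in alphabetical order:
(proc5, proc7): proc5 started-by proc7 ✓
Count: 1.

1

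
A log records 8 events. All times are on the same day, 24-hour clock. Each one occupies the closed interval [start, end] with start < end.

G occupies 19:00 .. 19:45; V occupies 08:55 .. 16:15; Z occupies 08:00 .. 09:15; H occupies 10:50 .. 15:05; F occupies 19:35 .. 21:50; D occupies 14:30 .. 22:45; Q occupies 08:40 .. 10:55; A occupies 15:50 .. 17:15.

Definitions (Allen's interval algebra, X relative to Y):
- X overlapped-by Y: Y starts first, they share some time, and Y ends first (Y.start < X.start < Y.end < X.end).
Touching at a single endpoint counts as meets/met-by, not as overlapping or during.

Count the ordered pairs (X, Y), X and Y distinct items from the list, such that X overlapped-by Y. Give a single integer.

Checking all 56 ordered pairs for relation 'overlapped-by'; matching pairs in alphabetical order:
(A, V): A overlapped-by V ✓
(D, H): D overlapped-by H ✓
(D, V): D overlapped-by V ✓
(F, G): F overlapped-by G ✓
(H, Q): H overlapped-by Q ✓
(Q, Z): Q overlapped-by Z ✓
(V, Q): V overlapped-by Q ✓
(V, Z): V overlapped-by Z ✓
Count: 8.

8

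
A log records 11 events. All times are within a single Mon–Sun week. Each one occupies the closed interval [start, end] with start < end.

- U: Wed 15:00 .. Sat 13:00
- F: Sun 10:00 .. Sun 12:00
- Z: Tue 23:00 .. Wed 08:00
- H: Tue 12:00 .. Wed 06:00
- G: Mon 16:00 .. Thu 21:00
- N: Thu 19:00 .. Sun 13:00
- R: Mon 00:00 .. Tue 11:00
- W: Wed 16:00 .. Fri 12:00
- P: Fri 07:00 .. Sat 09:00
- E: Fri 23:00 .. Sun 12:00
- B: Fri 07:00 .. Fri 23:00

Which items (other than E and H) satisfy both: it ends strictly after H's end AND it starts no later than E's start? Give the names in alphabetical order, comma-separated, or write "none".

B, G, N, P, U, W, Z

Conditions: its end is strictly after H's end (X.end > Wed 06:00) AND its start is no later than E's start (X.start <= Fri 23:00).
B: end Fri 23:00 > Wed 06:00? ✓; start Fri 07:00 <= Fri 23:00? ✓ → yes.
F: end Sun 12:00 > Wed 06:00? ✓; start Sun 10:00 <= Fri 23:00? ✗ → no.
G: end Thu 21:00 > Wed 06:00? ✓; start Mon 16:00 <= Fri 23:00? ✓ → yes.
N: end Sun 13:00 > Wed 06:00? ✓; start Thu 19:00 <= Fri 23:00? ✓ → yes.
P: end Sat 09:00 > Wed 06:00? ✓; start Fri 07:00 <= Fri 23:00? ✓ → yes.
R: end Tue 11:00 > Wed 06:00? ✗; start Mon 00:00 <= Fri 23:00? ✓ → no.
U: end Sat 13:00 > Wed 06:00? ✓; start Wed 15:00 <= Fri 23:00? ✓ → yes.
W: end Fri 12:00 > Wed 06:00? ✓; start Wed 16:00 <= Fri 23:00? ✓ → yes.
Z: end Wed 08:00 > Wed 06:00? ✓; start Tue 23:00 <= Fri 23:00? ✓ → yes.
Result: B, G, N, P, U, W, Z.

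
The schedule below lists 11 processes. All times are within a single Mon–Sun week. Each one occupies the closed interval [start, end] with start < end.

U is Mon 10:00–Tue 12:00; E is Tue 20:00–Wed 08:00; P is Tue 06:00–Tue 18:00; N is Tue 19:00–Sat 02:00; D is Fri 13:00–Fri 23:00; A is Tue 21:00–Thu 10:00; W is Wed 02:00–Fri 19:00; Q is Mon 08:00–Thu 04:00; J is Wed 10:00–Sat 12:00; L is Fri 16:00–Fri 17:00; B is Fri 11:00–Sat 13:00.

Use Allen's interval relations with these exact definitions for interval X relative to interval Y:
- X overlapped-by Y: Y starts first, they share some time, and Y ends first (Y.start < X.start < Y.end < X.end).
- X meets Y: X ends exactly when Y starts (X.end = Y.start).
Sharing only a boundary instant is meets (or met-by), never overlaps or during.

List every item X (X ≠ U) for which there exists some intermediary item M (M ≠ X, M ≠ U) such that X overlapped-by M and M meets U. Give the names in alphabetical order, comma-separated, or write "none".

none

Target U = [Mon 10:00, Tue 12:00].
Intermediaries M with M meets U: none.
Union: none.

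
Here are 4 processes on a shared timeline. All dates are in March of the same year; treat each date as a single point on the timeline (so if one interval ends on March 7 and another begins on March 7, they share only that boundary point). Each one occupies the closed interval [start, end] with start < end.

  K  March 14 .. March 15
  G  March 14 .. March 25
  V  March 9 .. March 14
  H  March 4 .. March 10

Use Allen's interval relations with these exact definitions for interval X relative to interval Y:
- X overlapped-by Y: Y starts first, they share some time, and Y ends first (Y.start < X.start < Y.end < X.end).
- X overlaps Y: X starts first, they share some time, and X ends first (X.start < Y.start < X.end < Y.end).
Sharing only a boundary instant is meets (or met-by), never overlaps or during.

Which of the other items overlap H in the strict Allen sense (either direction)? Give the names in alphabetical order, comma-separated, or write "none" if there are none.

Target H = [March 4, March 10].
G [March 14, March 25] → after → no.
K [March 14, March 15] → after → no.
V [March 9, March 14] → overlapped-by → yes.
Result: V.

V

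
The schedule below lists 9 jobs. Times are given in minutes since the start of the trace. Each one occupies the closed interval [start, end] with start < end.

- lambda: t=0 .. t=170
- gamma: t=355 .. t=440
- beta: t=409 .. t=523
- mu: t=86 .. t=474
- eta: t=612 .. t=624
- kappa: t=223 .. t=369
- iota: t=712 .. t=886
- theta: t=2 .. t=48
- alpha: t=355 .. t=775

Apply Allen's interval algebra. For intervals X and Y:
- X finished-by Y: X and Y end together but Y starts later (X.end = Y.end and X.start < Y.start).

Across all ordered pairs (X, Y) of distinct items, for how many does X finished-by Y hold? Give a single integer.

0

Checking all 72 ordered pairs for relation 'finished-by'; matching pairs in alphabetical order:
No pair satisfies it.
Count: 0.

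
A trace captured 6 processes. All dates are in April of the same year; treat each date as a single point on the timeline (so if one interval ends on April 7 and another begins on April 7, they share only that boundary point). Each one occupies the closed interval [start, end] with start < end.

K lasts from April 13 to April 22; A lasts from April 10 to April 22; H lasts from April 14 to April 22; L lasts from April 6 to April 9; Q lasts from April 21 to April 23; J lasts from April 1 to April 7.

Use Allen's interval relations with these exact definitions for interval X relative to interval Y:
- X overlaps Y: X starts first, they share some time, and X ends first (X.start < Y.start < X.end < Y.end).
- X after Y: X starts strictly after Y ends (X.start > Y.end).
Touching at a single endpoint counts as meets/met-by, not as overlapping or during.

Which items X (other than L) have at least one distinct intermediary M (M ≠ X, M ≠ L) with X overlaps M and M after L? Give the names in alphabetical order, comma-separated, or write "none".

A, H, K

Target L = [April 6, April 9].
Intermediaries M with M after L: A, H, K, Q.
Via A — items with X overlaps A: none.
Via H — items with X overlaps H: none.
Via K — items with X overlaps K: none.
Via Q — items with X overlaps Q: A, H, K.
Union: A, H, K.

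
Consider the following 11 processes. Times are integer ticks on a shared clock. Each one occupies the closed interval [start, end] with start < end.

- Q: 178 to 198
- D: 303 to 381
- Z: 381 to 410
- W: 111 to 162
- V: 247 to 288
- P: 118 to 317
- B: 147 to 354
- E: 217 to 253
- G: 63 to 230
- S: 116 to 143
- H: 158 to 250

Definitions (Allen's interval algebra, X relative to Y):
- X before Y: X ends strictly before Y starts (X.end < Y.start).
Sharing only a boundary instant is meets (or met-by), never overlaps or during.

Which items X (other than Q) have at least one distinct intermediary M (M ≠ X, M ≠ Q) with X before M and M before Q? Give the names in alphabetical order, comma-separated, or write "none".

Target Q = [178, 198].
Intermediaries M with M before Q: S, W.
Via S — items with X before S: none.
Via W — items with X before W: none.
Union: none.

none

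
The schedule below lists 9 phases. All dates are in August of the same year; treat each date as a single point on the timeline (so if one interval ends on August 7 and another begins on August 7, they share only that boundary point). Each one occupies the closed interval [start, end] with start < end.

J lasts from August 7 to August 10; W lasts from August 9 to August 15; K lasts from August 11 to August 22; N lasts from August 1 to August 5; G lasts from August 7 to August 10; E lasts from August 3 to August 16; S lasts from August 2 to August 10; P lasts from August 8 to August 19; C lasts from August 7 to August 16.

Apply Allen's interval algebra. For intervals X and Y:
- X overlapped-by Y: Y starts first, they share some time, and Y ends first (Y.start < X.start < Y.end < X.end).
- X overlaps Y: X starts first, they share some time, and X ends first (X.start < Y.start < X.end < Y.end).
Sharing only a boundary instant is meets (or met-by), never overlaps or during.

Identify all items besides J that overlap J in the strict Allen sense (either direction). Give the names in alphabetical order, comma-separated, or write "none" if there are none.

Target J = [August 7, August 10].
C [August 7, August 16] → started-by → no.
E [August 3, August 16] → contains → no.
G [August 7, August 10] → equals → no.
K [August 11, August 22] → after → no.
N [August 1, August 5] → before → no.
P [August 8, August 19] → overlapped-by → yes.
S [August 2, August 10] → finished-by → no.
W [August 9, August 15] → overlapped-by → yes.
Result: P, W.

P, W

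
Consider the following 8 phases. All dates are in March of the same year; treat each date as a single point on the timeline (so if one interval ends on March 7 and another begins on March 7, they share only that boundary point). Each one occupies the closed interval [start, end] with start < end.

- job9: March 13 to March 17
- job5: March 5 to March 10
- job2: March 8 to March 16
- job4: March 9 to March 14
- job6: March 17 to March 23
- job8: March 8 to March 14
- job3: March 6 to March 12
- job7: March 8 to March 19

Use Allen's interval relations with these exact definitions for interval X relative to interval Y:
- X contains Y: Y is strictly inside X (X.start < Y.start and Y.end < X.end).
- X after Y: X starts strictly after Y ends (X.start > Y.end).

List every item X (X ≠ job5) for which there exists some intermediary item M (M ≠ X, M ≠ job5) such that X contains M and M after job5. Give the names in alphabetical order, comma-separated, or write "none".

Target job5 = [March 5, March 10].
Intermediaries M with M after job5: job6, job9.
Via job6 — items with X contains job6: none.
Via job9 — items with X contains job9: job7.
Union: job7.

job7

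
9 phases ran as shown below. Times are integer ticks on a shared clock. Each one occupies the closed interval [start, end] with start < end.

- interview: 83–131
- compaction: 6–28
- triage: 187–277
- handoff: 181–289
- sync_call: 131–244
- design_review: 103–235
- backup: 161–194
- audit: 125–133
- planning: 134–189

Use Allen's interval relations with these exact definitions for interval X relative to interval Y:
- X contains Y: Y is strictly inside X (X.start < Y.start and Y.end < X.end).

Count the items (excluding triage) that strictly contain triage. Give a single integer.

Target triage = [187, 277].
audit [125, 133] → before → no.
backup [161, 194] → overlaps → no.
compaction [6, 28] → before → no.
design_review [103, 235] → overlaps → no.
handoff [181, 289] → contains → counts.
interview [83, 131] → before → no.
planning [134, 189] → overlaps → no.
sync_call [131, 244] → overlaps → no.
Total: 1.

1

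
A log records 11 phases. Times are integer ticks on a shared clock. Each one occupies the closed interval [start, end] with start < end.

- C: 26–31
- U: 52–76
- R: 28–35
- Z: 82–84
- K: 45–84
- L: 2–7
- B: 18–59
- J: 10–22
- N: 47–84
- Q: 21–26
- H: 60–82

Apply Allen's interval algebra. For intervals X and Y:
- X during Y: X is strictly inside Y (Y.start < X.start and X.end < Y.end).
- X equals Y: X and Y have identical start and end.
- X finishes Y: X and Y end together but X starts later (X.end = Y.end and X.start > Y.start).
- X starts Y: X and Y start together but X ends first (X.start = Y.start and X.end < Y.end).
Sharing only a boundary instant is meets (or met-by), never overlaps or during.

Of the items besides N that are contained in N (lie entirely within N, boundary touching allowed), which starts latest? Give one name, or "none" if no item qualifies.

Z

Target N = [47, 84].
B [18, 59] → overlaps → excluded.
C [26, 31] → before → excluded.
H [60, 82] → during → candidate.
J [10, 22] → before → excluded.
K [45, 84] → finished-by → excluded.
L [2, 7] → before → excluded.
Q [21, 26] → before → excluded.
R [28, 35] → before → excluded.
U [52, 76] → during → candidate.
Z [82, 84] → finishes → candidate.
Among candidates, latest start is 82 → Z.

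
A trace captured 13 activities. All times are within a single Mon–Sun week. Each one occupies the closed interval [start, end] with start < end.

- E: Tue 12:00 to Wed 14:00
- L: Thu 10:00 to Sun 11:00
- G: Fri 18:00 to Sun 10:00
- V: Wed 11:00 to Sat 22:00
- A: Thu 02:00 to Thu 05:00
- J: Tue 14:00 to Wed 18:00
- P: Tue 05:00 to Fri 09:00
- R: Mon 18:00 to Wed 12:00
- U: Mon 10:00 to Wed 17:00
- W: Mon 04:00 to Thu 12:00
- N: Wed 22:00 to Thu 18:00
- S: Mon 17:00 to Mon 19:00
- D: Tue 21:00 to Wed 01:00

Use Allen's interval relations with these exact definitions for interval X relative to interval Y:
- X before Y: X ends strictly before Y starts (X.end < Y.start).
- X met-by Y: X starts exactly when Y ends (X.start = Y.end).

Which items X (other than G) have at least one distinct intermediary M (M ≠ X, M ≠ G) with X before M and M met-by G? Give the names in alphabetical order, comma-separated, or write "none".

Target G = [Fri 18:00, Sun 10:00].
Intermediaries M with M met-by G: none.
Union: none.

none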